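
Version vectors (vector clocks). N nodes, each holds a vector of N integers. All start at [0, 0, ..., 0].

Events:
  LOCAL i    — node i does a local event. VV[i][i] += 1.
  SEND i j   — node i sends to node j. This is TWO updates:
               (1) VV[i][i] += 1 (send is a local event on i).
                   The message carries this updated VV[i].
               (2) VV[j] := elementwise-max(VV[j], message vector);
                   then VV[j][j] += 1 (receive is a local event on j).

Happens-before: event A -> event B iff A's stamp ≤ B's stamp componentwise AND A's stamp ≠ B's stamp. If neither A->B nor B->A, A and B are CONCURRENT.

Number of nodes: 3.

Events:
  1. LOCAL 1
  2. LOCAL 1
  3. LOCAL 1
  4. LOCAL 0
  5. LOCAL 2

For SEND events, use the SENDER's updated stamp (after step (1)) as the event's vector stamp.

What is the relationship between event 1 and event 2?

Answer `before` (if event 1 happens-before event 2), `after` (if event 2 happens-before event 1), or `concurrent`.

Initial: VV[0]=[0, 0, 0]
Initial: VV[1]=[0, 0, 0]
Initial: VV[2]=[0, 0, 0]
Event 1: LOCAL 1: VV[1][1]++ -> VV[1]=[0, 1, 0]
Event 2: LOCAL 1: VV[1][1]++ -> VV[1]=[0, 2, 0]
Event 3: LOCAL 1: VV[1][1]++ -> VV[1]=[0, 3, 0]
Event 4: LOCAL 0: VV[0][0]++ -> VV[0]=[1, 0, 0]
Event 5: LOCAL 2: VV[2][2]++ -> VV[2]=[0, 0, 1]
Event 1 stamp: [0, 1, 0]
Event 2 stamp: [0, 2, 0]
[0, 1, 0] <= [0, 2, 0]? True
[0, 2, 0] <= [0, 1, 0]? False
Relation: before

Answer: before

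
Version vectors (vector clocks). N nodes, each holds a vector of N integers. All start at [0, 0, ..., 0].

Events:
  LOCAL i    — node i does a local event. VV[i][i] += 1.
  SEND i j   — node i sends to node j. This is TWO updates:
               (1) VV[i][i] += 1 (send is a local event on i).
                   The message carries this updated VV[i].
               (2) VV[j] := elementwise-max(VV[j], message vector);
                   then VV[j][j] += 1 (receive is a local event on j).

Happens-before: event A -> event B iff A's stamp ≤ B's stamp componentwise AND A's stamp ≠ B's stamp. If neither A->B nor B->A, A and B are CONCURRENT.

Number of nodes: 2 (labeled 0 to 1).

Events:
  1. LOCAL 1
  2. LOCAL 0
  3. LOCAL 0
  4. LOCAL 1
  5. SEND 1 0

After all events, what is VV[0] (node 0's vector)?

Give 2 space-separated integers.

Initial: VV[0]=[0, 0]
Initial: VV[1]=[0, 0]
Event 1: LOCAL 1: VV[1][1]++ -> VV[1]=[0, 1]
Event 2: LOCAL 0: VV[0][0]++ -> VV[0]=[1, 0]
Event 3: LOCAL 0: VV[0][0]++ -> VV[0]=[2, 0]
Event 4: LOCAL 1: VV[1][1]++ -> VV[1]=[0, 2]
Event 5: SEND 1->0: VV[1][1]++ -> VV[1]=[0, 3], msg_vec=[0, 3]; VV[0]=max(VV[0],msg_vec) then VV[0][0]++ -> VV[0]=[3, 3]
Final vectors: VV[0]=[3, 3]; VV[1]=[0, 3]

Answer: 3 3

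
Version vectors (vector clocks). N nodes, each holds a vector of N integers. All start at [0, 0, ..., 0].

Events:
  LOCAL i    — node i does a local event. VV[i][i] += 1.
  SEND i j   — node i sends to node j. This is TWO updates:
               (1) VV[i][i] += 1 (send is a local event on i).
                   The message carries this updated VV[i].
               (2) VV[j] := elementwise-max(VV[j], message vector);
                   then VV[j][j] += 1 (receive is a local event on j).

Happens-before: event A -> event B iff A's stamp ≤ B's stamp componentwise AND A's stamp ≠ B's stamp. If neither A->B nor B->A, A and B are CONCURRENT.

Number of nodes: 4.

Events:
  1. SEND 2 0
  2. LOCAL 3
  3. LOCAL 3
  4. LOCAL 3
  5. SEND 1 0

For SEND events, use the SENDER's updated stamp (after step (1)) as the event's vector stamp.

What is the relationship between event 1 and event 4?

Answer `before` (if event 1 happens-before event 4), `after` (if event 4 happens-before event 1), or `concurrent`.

Initial: VV[0]=[0, 0, 0, 0]
Initial: VV[1]=[0, 0, 0, 0]
Initial: VV[2]=[0, 0, 0, 0]
Initial: VV[3]=[0, 0, 0, 0]
Event 1: SEND 2->0: VV[2][2]++ -> VV[2]=[0, 0, 1, 0], msg_vec=[0, 0, 1, 0]; VV[0]=max(VV[0],msg_vec) then VV[0][0]++ -> VV[0]=[1, 0, 1, 0]
Event 2: LOCAL 3: VV[3][3]++ -> VV[3]=[0, 0, 0, 1]
Event 3: LOCAL 3: VV[3][3]++ -> VV[3]=[0, 0, 0, 2]
Event 4: LOCAL 3: VV[3][3]++ -> VV[3]=[0, 0, 0, 3]
Event 5: SEND 1->0: VV[1][1]++ -> VV[1]=[0, 1, 0, 0], msg_vec=[0, 1, 0, 0]; VV[0]=max(VV[0],msg_vec) then VV[0][0]++ -> VV[0]=[2, 1, 1, 0]
Event 1 stamp: [0, 0, 1, 0]
Event 4 stamp: [0, 0, 0, 3]
[0, 0, 1, 0] <= [0, 0, 0, 3]? False
[0, 0, 0, 3] <= [0, 0, 1, 0]? False
Relation: concurrent

Answer: concurrent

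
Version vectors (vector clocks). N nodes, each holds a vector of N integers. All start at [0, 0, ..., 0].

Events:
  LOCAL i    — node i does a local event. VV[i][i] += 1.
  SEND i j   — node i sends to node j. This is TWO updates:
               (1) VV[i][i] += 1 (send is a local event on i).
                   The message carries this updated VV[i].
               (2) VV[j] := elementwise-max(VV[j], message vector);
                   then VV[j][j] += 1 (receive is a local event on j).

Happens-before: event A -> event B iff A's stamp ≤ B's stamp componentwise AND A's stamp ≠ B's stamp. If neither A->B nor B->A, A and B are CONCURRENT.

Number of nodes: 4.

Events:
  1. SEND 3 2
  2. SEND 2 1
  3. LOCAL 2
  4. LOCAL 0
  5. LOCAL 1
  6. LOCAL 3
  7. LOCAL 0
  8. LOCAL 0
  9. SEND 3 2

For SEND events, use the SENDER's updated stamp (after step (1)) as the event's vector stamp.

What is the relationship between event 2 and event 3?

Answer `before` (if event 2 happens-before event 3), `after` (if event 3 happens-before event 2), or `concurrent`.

Answer: before

Derivation:
Initial: VV[0]=[0, 0, 0, 0]
Initial: VV[1]=[0, 0, 0, 0]
Initial: VV[2]=[0, 0, 0, 0]
Initial: VV[3]=[0, 0, 0, 0]
Event 1: SEND 3->2: VV[3][3]++ -> VV[3]=[0, 0, 0, 1], msg_vec=[0, 0, 0, 1]; VV[2]=max(VV[2],msg_vec) then VV[2][2]++ -> VV[2]=[0, 0, 1, 1]
Event 2: SEND 2->1: VV[2][2]++ -> VV[2]=[0, 0, 2, 1], msg_vec=[0, 0, 2, 1]; VV[1]=max(VV[1],msg_vec) then VV[1][1]++ -> VV[1]=[0, 1, 2, 1]
Event 3: LOCAL 2: VV[2][2]++ -> VV[2]=[0, 0, 3, 1]
Event 4: LOCAL 0: VV[0][0]++ -> VV[0]=[1, 0, 0, 0]
Event 5: LOCAL 1: VV[1][1]++ -> VV[1]=[0, 2, 2, 1]
Event 6: LOCAL 3: VV[3][3]++ -> VV[3]=[0, 0, 0, 2]
Event 7: LOCAL 0: VV[0][0]++ -> VV[0]=[2, 0, 0, 0]
Event 8: LOCAL 0: VV[0][0]++ -> VV[0]=[3, 0, 0, 0]
Event 9: SEND 3->2: VV[3][3]++ -> VV[3]=[0, 0, 0, 3], msg_vec=[0, 0, 0, 3]; VV[2]=max(VV[2],msg_vec) then VV[2][2]++ -> VV[2]=[0, 0, 4, 3]
Event 2 stamp: [0, 0, 2, 1]
Event 3 stamp: [0, 0, 3, 1]
[0, 0, 2, 1] <= [0, 0, 3, 1]? True
[0, 0, 3, 1] <= [0, 0, 2, 1]? False
Relation: before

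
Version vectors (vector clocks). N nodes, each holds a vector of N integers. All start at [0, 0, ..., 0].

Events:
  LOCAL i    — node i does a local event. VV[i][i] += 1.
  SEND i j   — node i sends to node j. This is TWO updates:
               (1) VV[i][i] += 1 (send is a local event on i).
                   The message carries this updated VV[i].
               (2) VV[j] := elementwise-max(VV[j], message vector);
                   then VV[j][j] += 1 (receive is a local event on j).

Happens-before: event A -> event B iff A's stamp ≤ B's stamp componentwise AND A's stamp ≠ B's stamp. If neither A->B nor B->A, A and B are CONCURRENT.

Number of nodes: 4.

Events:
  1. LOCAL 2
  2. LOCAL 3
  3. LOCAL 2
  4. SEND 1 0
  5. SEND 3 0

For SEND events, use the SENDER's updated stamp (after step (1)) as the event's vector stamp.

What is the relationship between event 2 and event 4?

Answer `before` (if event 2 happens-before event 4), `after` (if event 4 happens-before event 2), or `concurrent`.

Answer: concurrent

Derivation:
Initial: VV[0]=[0, 0, 0, 0]
Initial: VV[1]=[0, 0, 0, 0]
Initial: VV[2]=[0, 0, 0, 0]
Initial: VV[3]=[0, 0, 0, 0]
Event 1: LOCAL 2: VV[2][2]++ -> VV[2]=[0, 0, 1, 0]
Event 2: LOCAL 3: VV[3][3]++ -> VV[3]=[0, 0, 0, 1]
Event 3: LOCAL 2: VV[2][2]++ -> VV[2]=[0, 0, 2, 0]
Event 4: SEND 1->0: VV[1][1]++ -> VV[1]=[0, 1, 0, 0], msg_vec=[0, 1, 0, 0]; VV[0]=max(VV[0],msg_vec) then VV[0][0]++ -> VV[0]=[1, 1, 0, 0]
Event 5: SEND 3->0: VV[3][3]++ -> VV[3]=[0, 0, 0, 2], msg_vec=[0, 0, 0, 2]; VV[0]=max(VV[0],msg_vec) then VV[0][0]++ -> VV[0]=[2, 1, 0, 2]
Event 2 stamp: [0, 0, 0, 1]
Event 4 stamp: [0, 1, 0, 0]
[0, 0, 0, 1] <= [0, 1, 0, 0]? False
[0, 1, 0, 0] <= [0, 0, 0, 1]? False
Relation: concurrent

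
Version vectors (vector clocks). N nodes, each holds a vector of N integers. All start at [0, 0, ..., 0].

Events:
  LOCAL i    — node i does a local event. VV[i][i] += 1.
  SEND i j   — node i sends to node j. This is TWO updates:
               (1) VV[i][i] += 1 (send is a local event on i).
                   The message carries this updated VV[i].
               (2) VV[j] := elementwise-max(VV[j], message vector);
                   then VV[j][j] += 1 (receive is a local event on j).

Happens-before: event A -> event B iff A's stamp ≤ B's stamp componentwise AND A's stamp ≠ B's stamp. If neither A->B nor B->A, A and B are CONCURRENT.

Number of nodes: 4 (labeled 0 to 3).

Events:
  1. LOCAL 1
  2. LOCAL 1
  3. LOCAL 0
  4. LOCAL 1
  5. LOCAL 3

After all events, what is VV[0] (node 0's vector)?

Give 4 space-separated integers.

Initial: VV[0]=[0, 0, 0, 0]
Initial: VV[1]=[0, 0, 0, 0]
Initial: VV[2]=[0, 0, 0, 0]
Initial: VV[3]=[0, 0, 0, 0]
Event 1: LOCAL 1: VV[1][1]++ -> VV[1]=[0, 1, 0, 0]
Event 2: LOCAL 1: VV[1][1]++ -> VV[1]=[0, 2, 0, 0]
Event 3: LOCAL 0: VV[0][0]++ -> VV[0]=[1, 0, 0, 0]
Event 4: LOCAL 1: VV[1][1]++ -> VV[1]=[0, 3, 0, 0]
Event 5: LOCAL 3: VV[3][3]++ -> VV[3]=[0, 0, 0, 1]
Final vectors: VV[0]=[1, 0, 0, 0]; VV[1]=[0, 3, 0, 0]; VV[2]=[0, 0, 0, 0]; VV[3]=[0, 0, 0, 1]

Answer: 1 0 0 0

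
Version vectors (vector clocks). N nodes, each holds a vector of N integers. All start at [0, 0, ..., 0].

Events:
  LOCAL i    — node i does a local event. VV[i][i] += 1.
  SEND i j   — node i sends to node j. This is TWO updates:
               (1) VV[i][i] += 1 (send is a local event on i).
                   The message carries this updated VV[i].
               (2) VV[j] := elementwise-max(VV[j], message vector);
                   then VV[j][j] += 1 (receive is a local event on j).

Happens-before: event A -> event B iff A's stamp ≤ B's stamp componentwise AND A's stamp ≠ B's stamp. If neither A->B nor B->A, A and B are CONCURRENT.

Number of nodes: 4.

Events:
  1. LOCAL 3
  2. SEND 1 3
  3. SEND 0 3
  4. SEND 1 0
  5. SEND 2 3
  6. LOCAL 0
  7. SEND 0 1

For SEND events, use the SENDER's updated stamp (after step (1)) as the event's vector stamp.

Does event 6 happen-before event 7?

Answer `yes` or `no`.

Initial: VV[0]=[0, 0, 0, 0]
Initial: VV[1]=[0, 0, 0, 0]
Initial: VV[2]=[0, 0, 0, 0]
Initial: VV[3]=[0, 0, 0, 0]
Event 1: LOCAL 3: VV[3][3]++ -> VV[3]=[0, 0, 0, 1]
Event 2: SEND 1->3: VV[1][1]++ -> VV[1]=[0, 1, 0, 0], msg_vec=[0, 1, 0, 0]; VV[3]=max(VV[3],msg_vec) then VV[3][3]++ -> VV[3]=[0, 1, 0, 2]
Event 3: SEND 0->3: VV[0][0]++ -> VV[0]=[1, 0, 0, 0], msg_vec=[1, 0, 0, 0]; VV[3]=max(VV[3],msg_vec) then VV[3][3]++ -> VV[3]=[1, 1, 0, 3]
Event 4: SEND 1->0: VV[1][1]++ -> VV[1]=[0, 2, 0, 0], msg_vec=[0, 2, 0, 0]; VV[0]=max(VV[0],msg_vec) then VV[0][0]++ -> VV[0]=[2, 2, 0, 0]
Event 5: SEND 2->3: VV[2][2]++ -> VV[2]=[0, 0, 1, 0], msg_vec=[0, 0, 1, 0]; VV[3]=max(VV[3],msg_vec) then VV[3][3]++ -> VV[3]=[1, 1, 1, 4]
Event 6: LOCAL 0: VV[0][0]++ -> VV[0]=[3, 2, 0, 0]
Event 7: SEND 0->1: VV[0][0]++ -> VV[0]=[4, 2, 0, 0], msg_vec=[4, 2, 0, 0]; VV[1]=max(VV[1],msg_vec) then VV[1][1]++ -> VV[1]=[4, 3, 0, 0]
Event 6 stamp: [3, 2, 0, 0]
Event 7 stamp: [4, 2, 0, 0]
[3, 2, 0, 0] <= [4, 2, 0, 0]? True. Equal? False. Happens-before: True

Answer: yes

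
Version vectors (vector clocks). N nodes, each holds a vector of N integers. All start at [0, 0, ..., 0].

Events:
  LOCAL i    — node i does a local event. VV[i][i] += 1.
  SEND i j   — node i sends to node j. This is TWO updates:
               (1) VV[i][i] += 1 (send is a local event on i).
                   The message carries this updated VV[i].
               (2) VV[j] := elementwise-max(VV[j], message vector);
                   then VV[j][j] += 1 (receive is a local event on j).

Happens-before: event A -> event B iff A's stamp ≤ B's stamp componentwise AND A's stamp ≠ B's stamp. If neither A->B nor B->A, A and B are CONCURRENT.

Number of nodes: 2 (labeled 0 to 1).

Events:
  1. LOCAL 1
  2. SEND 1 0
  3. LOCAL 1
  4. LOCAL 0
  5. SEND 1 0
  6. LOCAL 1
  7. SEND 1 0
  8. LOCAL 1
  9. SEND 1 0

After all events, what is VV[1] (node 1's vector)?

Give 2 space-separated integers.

Answer: 0 8

Derivation:
Initial: VV[0]=[0, 0]
Initial: VV[1]=[0, 0]
Event 1: LOCAL 1: VV[1][1]++ -> VV[1]=[0, 1]
Event 2: SEND 1->0: VV[1][1]++ -> VV[1]=[0, 2], msg_vec=[0, 2]; VV[0]=max(VV[0],msg_vec) then VV[0][0]++ -> VV[0]=[1, 2]
Event 3: LOCAL 1: VV[1][1]++ -> VV[1]=[0, 3]
Event 4: LOCAL 0: VV[0][0]++ -> VV[0]=[2, 2]
Event 5: SEND 1->0: VV[1][1]++ -> VV[1]=[0, 4], msg_vec=[0, 4]; VV[0]=max(VV[0],msg_vec) then VV[0][0]++ -> VV[0]=[3, 4]
Event 6: LOCAL 1: VV[1][1]++ -> VV[1]=[0, 5]
Event 7: SEND 1->0: VV[1][1]++ -> VV[1]=[0, 6], msg_vec=[0, 6]; VV[0]=max(VV[0],msg_vec) then VV[0][0]++ -> VV[0]=[4, 6]
Event 8: LOCAL 1: VV[1][1]++ -> VV[1]=[0, 7]
Event 9: SEND 1->0: VV[1][1]++ -> VV[1]=[0, 8], msg_vec=[0, 8]; VV[0]=max(VV[0],msg_vec) then VV[0][0]++ -> VV[0]=[5, 8]
Final vectors: VV[0]=[5, 8]; VV[1]=[0, 8]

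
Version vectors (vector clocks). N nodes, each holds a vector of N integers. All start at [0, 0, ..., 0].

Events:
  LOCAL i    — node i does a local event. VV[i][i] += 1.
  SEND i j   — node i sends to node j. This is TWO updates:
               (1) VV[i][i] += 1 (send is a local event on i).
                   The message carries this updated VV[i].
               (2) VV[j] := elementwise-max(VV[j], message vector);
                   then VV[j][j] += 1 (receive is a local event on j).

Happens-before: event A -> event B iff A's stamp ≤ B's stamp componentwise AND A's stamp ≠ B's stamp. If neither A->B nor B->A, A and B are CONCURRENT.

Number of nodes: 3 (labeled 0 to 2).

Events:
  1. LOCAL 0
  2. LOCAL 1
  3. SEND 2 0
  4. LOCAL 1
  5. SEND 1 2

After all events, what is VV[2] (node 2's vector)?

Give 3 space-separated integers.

Initial: VV[0]=[0, 0, 0]
Initial: VV[1]=[0, 0, 0]
Initial: VV[2]=[0, 0, 0]
Event 1: LOCAL 0: VV[0][0]++ -> VV[0]=[1, 0, 0]
Event 2: LOCAL 1: VV[1][1]++ -> VV[1]=[0, 1, 0]
Event 3: SEND 2->0: VV[2][2]++ -> VV[2]=[0, 0, 1], msg_vec=[0, 0, 1]; VV[0]=max(VV[0],msg_vec) then VV[0][0]++ -> VV[0]=[2, 0, 1]
Event 4: LOCAL 1: VV[1][1]++ -> VV[1]=[0, 2, 0]
Event 5: SEND 1->2: VV[1][1]++ -> VV[1]=[0, 3, 0], msg_vec=[0, 3, 0]; VV[2]=max(VV[2],msg_vec) then VV[2][2]++ -> VV[2]=[0, 3, 2]
Final vectors: VV[0]=[2, 0, 1]; VV[1]=[0, 3, 0]; VV[2]=[0, 3, 2]

Answer: 0 3 2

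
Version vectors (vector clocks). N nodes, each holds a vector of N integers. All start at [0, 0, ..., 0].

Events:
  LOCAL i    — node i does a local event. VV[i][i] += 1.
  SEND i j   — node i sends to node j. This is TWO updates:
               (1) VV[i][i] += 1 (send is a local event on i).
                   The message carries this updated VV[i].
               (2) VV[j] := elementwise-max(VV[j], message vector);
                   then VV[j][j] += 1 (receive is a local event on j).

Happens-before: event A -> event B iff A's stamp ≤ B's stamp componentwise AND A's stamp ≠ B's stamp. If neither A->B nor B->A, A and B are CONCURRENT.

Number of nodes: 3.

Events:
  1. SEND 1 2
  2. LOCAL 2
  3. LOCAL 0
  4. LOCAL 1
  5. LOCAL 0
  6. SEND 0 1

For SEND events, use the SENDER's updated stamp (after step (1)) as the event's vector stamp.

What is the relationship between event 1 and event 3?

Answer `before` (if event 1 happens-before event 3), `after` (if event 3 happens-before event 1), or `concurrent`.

Answer: concurrent

Derivation:
Initial: VV[0]=[0, 0, 0]
Initial: VV[1]=[0, 0, 0]
Initial: VV[2]=[0, 0, 0]
Event 1: SEND 1->2: VV[1][1]++ -> VV[1]=[0, 1, 0], msg_vec=[0, 1, 0]; VV[2]=max(VV[2],msg_vec) then VV[2][2]++ -> VV[2]=[0, 1, 1]
Event 2: LOCAL 2: VV[2][2]++ -> VV[2]=[0, 1, 2]
Event 3: LOCAL 0: VV[0][0]++ -> VV[0]=[1, 0, 0]
Event 4: LOCAL 1: VV[1][1]++ -> VV[1]=[0, 2, 0]
Event 5: LOCAL 0: VV[0][0]++ -> VV[0]=[2, 0, 0]
Event 6: SEND 0->1: VV[0][0]++ -> VV[0]=[3, 0, 0], msg_vec=[3, 0, 0]; VV[1]=max(VV[1],msg_vec) then VV[1][1]++ -> VV[1]=[3, 3, 0]
Event 1 stamp: [0, 1, 0]
Event 3 stamp: [1, 0, 0]
[0, 1, 0] <= [1, 0, 0]? False
[1, 0, 0] <= [0, 1, 0]? False
Relation: concurrent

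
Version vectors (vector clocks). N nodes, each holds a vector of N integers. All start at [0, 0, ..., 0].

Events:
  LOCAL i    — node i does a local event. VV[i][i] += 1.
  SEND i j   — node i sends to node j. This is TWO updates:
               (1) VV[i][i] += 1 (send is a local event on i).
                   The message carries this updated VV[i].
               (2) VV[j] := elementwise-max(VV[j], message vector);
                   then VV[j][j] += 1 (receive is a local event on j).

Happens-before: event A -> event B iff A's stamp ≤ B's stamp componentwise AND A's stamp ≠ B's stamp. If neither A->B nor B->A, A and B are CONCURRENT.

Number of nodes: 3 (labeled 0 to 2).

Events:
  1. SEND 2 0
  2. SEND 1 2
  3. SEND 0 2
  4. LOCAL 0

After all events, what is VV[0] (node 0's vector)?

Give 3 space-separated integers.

Answer: 3 0 1

Derivation:
Initial: VV[0]=[0, 0, 0]
Initial: VV[1]=[0, 0, 0]
Initial: VV[2]=[0, 0, 0]
Event 1: SEND 2->0: VV[2][2]++ -> VV[2]=[0, 0, 1], msg_vec=[0, 0, 1]; VV[0]=max(VV[0],msg_vec) then VV[0][0]++ -> VV[0]=[1, 0, 1]
Event 2: SEND 1->2: VV[1][1]++ -> VV[1]=[0, 1, 0], msg_vec=[0, 1, 0]; VV[2]=max(VV[2],msg_vec) then VV[2][2]++ -> VV[2]=[0, 1, 2]
Event 3: SEND 0->2: VV[0][0]++ -> VV[0]=[2, 0, 1], msg_vec=[2, 0, 1]; VV[2]=max(VV[2],msg_vec) then VV[2][2]++ -> VV[2]=[2, 1, 3]
Event 4: LOCAL 0: VV[0][0]++ -> VV[0]=[3, 0, 1]
Final vectors: VV[0]=[3, 0, 1]; VV[1]=[0, 1, 0]; VV[2]=[2, 1, 3]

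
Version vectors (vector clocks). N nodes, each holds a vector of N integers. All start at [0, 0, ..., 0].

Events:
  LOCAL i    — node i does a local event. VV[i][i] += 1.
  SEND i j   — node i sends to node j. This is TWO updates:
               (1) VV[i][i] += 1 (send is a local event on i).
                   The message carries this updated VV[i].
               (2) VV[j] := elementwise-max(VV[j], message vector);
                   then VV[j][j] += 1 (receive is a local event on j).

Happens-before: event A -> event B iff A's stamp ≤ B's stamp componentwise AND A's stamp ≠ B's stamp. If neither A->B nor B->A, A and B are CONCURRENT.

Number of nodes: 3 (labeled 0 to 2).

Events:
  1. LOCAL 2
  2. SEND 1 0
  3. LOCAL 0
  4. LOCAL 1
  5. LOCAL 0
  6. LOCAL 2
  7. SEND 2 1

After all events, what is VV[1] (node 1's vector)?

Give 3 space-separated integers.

Answer: 0 3 3

Derivation:
Initial: VV[0]=[0, 0, 0]
Initial: VV[1]=[0, 0, 0]
Initial: VV[2]=[0, 0, 0]
Event 1: LOCAL 2: VV[2][2]++ -> VV[2]=[0, 0, 1]
Event 2: SEND 1->0: VV[1][1]++ -> VV[1]=[0, 1, 0], msg_vec=[0, 1, 0]; VV[0]=max(VV[0],msg_vec) then VV[0][0]++ -> VV[0]=[1, 1, 0]
Event 3: LOCAL 0: VV[0][0]++ -> VV[0]=[2, 1, 0]
Event 4: LOCAL 1: VV[1][1]++ -> VV[1]=[0, 2, 0]
Event 5: LOCAL 0: VV[0][0]++ -> VV[0]=[3, 1, 0]
Event 6: LOCAL 2: VV[2][2]++ -> VV[2]=[0, 0, 2]
Event 7: SEND 2->1: VV[2][2]++ -> VV[2]=[0, 0, 3], msg_vec=[0, 0, 3]; VV[1]=max(VV[1],msg_vec) then VV[1][1]++ -> VV[1]=[0, 3, 3]
Final vectors: VV[0]=[3, 1, 0]; VV[1]=[0, 3, 3]; VV[2]=[0, 0, 3]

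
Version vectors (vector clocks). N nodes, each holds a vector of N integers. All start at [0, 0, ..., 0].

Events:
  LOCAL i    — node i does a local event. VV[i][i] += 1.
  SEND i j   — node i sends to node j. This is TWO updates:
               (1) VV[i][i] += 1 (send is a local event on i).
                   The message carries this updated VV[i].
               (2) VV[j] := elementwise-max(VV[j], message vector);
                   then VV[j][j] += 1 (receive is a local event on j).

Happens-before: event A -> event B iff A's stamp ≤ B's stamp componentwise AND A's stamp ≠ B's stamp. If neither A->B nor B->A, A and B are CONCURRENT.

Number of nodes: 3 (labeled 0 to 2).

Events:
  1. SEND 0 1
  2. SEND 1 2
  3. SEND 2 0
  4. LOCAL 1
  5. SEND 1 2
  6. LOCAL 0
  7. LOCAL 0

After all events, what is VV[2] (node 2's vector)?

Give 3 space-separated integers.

Initial: VV[0]=[0, 0, 0]
Initial: VV[1]=[0, 0, 0]
Initial: VV[2]=[0, 0, 0]
Event 1: SEND 0->1: VV[0][0]++ -> VV[0]=[1, 0, 0], msg_vec=[1, 0, 0]; VV[1]=max(VV[1],msg_vec) then VV[1][1]++ -> VV[1]=[1, 1, 0]
Event 2: SEND 1->2: VV[1][1]++ -> VV[1]=[1, 2, 0], msg_vec=[1, 2, 0]; VV[2]=max(VV[2],msg_vec) then VV[2][2]++ -> VV[2]=[1, 2, 1]
Event 3: SEND 2->0: VV[2][2]++ -> VV[2]=[1, 2, 2], msg_vec=[1, 2, 2]; VV[0]=max(VV[0],msg_vec) then VV[0][0]++ -> VV[0]=[2, 2, 2]
Event 4: LOCAL 1: VV[1][1]++ -> VV[1]=[1, 3, 0]
Event 5: SEND 1->2: VV[1][1]++ -> VV[1]=[1, 4, 0], msg_vec=[1, 4, 0]; VV[2]=max(VV[2],msg_vec) then VV[2][2]++ -> VV[2]=[1, 4, 3]
Event 6: LOCAL 0: VV[0][0]++ -> VV[0]=[3, 2, 2]
Event 7: LOCAL 0: VV[0][0]++ -> VV[0]=[4, 2, 2]
Final vectors: VV[0]=[4, 2, 2]; VV[1]=[1, 4, 0]; VV[2]=[1, 4, 3]

Answer: 1 4 3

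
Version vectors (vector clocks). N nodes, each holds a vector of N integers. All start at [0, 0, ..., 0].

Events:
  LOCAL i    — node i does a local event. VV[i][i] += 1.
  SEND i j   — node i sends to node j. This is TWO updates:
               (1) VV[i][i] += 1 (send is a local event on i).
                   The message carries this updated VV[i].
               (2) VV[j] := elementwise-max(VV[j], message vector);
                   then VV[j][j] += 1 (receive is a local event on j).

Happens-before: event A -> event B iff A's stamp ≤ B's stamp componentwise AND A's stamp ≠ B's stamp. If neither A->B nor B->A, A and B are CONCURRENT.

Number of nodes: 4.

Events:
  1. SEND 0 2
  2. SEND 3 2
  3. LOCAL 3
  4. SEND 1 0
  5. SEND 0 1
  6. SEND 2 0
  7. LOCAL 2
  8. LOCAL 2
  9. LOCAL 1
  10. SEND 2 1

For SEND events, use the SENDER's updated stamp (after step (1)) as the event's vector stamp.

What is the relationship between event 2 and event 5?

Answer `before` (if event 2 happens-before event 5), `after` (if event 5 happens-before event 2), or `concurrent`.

Answer: concurrent

Derivation:
Initial: VV[0]=[0, 0, 0, 0]
Initial: VV[1]=[0, 0, 0, 0]
Initial: VV[2]=[0, 0, 0, 0]
Initial: VV[3]=[0, 0, 0, 0]
Event 1: SEND 0->2: VV[0][0]++ -> VV[0]=[1, 0, 0, 0], msg_vec=[1, 0, 0, 0]; VV[2]=max(VV[2],msg_vec) then VV[2][2]++ -> VV[2]=[1, 0, 1, 0]
Event 2: SEND 3->2: VV[3][3]++ -> VV[3]=[0, 0, 0, 1], msg_vec=[0, 0, 0, 1]; VV[2]=max(VV[2],msg_vec) then VV[2][2]++ -> VV[2]=[1, 0, 2, 1]
Event 3: LOCAL 3: VV[3][3]++ -> VV[3]=[0, 0, 0, 2]
Event 4: SEND 1->0: VV[1][1]++ -> VV[1]=[0, 1, 0, 0], msg_vec=[0, 1, 0, 0]; VV[0]=max(VV[0],msg_vec) then VV[0][0]++ -> VV[0]=[2, 1, 0, 0]
Event 5: SEND 0->1: VV[0][0]++ -> VV[0]=[3, 1, 0, 0], msg_vec=[3, 1, 0, 0]; VV[1]=max(VV[1],msg_vec) then VV[1][1]++ -> VV[1]=[3, 2, 0, 0]
Event 6: SEND 2->0: VV[2][2]++ -> VV[2]=[1, 0, 3, 1], msg_vec=[1, 0, 3, 1]; VV[0]=max(VV[0],msg_vec) then VV[0][0]++ -> VV[0]=[4, 1, 3, 1]
Event 7: LOCAL 2: VV[2][2]++ -> VV[2]=[1, 0, 4, 1]
Event 8: LOCAL 2: VV[2][2]++ -> VV[2]=[1, 0, 5, 1]
Event 9: LOCAL 1: VV[1][1]++ -> VV[1]=[3, 3, 0, 0]
Event 10: SEND 2->1: VV[2][2]++ -> VV[2]=[1, 0, 6, 1], msg_vec=[1, 0, 6, 1]; VV[1]=max(VV[1],msg_vec) then VV[1][1]++ -> VV[1]=[3, 4, 6, 1]
Event 2 stamp: [0, 0, 0, 1]
Event 5 stamp: [3, 1, 0, 0]
[0, 0, 0, 1] <= [3, 1, 0, 0]? False
[3, 1, 0, 0] <= [0, 0, 0, 1]? False
Relation: concurrent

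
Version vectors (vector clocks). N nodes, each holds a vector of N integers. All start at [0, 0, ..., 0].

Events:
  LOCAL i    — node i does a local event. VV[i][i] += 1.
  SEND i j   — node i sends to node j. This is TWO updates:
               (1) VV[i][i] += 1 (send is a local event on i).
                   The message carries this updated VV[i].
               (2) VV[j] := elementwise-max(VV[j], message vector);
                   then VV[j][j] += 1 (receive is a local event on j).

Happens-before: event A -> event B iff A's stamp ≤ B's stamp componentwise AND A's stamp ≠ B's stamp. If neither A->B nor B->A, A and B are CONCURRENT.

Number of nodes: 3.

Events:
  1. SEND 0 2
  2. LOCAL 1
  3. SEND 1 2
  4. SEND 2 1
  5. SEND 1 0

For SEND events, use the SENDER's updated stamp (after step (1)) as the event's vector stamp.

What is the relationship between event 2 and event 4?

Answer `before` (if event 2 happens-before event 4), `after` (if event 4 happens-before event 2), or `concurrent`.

Answer: before

Derivation:
Initial: VV[0]=[0, 0, 0]
Initial: VV[1]=[0, 0, 0]
Initial: VV[2]=[0, 0, 0]
Event 1: SEND 0->2: VV[0][0]++ -> VV[0]=[1, 0, 0], msg_vec=[1, 0, 0]; VV[2]=max(VV[2],msg_vec) then VV[2][2]++ -> VV[2]=[1, 0, 1]
Event 2: LOCAL 1: VV[1][1]++ -> VV[1]=[0, 1, 0]
Event 3: SEND 1->2: VV[1][1]++ -> VV[1]=[0, 2, 0], msg_vec=[0, 2, 0]; VV[2]=max(VV[2],msg_vec) then VV[2][2]++ -> VV[2]=[1, 2, 2]
Event 4: SEND 2->1: VV[2][2]++ -> VV[2]=[1, 2, 3], msg_vec=[1, 2, 3]; VV[1]=max(VV[1],msg_vec) then VV[1][1]++ -> VV[1]=[1, 3, 3]
Event 5: SEND 1->0: VV[1][1]++ -> VV[1]=[1, 4, 3], msg_vec=[1, 4, 3]; VV[0]=max(VV[0],msg_vec) then VV[0][0]++ -> VV[0]=[2, 4, 3]
Event 2 stamp: [0, 1, 0]
Event 4 stamp: [1, 2, 3]
[0, 1, 0] <= [1, 2, 3]? True
[1, 2, 3] <= [0, 1, 0]? False
Relation: before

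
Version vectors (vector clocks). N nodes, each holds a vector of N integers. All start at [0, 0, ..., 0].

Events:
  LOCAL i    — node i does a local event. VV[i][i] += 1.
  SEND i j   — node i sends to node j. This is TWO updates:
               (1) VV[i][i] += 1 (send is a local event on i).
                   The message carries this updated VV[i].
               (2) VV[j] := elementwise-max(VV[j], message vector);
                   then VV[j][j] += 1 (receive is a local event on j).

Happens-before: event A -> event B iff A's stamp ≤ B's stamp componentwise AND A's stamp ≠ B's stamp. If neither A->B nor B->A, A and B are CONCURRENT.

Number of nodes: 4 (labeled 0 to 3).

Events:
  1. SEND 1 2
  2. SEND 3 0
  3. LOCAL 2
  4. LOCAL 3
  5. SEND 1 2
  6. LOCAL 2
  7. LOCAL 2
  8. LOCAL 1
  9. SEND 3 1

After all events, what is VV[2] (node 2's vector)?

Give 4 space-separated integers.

Answer: 0 2 5 0

Derivation:
Initial: VV[0]=[0, 0, 0, 0]
Initial: VV[1]=[0, 0, 0, 0]
Initial: VV[2]=[0, 0, 0, 0]
Initial: VV[3]=[0, 0, 0, 0]
Event 1: SEND 1->2: VV[1][1]++ -> VV[1]=[0, 1, 0, 0], msg_vec=[0, 1, 0, 0]; VV[2]=max(VV[2],msg_vec) then VV[2][2]++ -> VV[2]=[0, 1, 1, 0]
Event 2: SEND 3->0: VV[3][3]++ -> VV[3]=[0, 0, 0, 1], msg_vec=[0, 0, 0, 1]; VV[0]=max(VV[0],msg_vec) then VV[0][0]++ -> VV[0]=[1, 0, 0, 1]
Event 3: LOCAL 2: VV[2][2]++ -> VV[2]=[0, 1, 2, 0]
Event 4: LOCAL 3: VV[3][3]++ -> VV[3]=[0, 0, 0, 2]
Event 5: SEND 1->2: VV[1][1]++ -> VV[1]=[0, 2, 0, 0], msg_vec=[0, 2, 0, 0]; VV[2]=max(VV[2],msg_vec) then VV[2][2]++ -> VV[2]=[0, 2, 3, 0]
Event 6: LOCAL 2: VV[2][2]++ -> VV[2]=[0, 2, 4, 0]
Event 7: LOCAL 2: VV[2][2]++ -> VV[2]=[0, 2, 5, 0]
Event 8: LOCAL 1: VV[1][1]++ -> VV[1]=[0, 3, 0, 0]
Event 9: SEND 3->1: VV[3][3]++ -> VV[3]=[0, 0, 0, 3], msg_vec=[0, 0, 0, 3]; VV[1]=max(VV[1],msg_vec) then VV[1][1]++ -> VV[1]=[0, 4, 0, 3]
Final vectors: VV[0]=[1, 0, 0, 1]; VV[1]=[0, 4, 0, 3]; VV[2]=[0, 2, 5, 0]; VV[3]=[0, 0, 0, 3]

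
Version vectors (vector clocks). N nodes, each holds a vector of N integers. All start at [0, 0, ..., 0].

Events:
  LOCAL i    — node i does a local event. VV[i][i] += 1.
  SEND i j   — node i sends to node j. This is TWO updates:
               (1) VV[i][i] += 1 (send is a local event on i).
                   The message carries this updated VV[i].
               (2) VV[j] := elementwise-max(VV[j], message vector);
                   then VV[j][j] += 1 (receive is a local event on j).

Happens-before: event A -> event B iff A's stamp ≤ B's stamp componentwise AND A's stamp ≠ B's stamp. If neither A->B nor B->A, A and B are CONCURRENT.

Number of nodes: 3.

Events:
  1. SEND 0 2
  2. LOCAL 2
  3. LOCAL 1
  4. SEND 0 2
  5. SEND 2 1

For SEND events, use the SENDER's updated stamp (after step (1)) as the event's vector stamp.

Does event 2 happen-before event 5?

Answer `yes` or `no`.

Answer: yes

Derivation:
Initial: VV[0]=[0, 0, 0]
Initial: VV[1]=[0, 0, 0]
Initial: VV[2]=[0, 0, 0]
Event 1: SEND 0->2: VV[0][0]++ -> VV[0]=[1, 0, 0], msg_vec=[1, 0, 0]; VV[2]=max(VV[2],msg_vec) then VV[2][2]++ -> VV[2]=[1, 0, 1]
Event 2: LOCAL 2: VV[2][2]++ -> VV[2]=[1, 0, 2]
Event 3: LOCAL 1: VV[1][1]++ -> VV[1]=[0, 1, 0]
Event 4: SEND 0->2: VV[0][0]++ -> VV[0]=[2, 0, 0], msg_vec=[2, 0, 0]; VV[2]=max(VV[2],msg_vec) then VV[2][2]++ -> VV[2]=[2, 0, 3]
Event 5: SEND 2->1: VV[2][2]++ -> VV[2]=[2, 0, 4], msg_vec=[2, 0, 4]; VV[1]=max(VV[1],msg_vec) then VV[1][1]++ -> VV[1]=[2, 2, 4]
Event 2 stamp: [1, 0, 2]
Event 5 stamp: [2, 0, 4]
[1, 0, 2] <= [2, 0, 4]? True. Equal? False. Happens-before: True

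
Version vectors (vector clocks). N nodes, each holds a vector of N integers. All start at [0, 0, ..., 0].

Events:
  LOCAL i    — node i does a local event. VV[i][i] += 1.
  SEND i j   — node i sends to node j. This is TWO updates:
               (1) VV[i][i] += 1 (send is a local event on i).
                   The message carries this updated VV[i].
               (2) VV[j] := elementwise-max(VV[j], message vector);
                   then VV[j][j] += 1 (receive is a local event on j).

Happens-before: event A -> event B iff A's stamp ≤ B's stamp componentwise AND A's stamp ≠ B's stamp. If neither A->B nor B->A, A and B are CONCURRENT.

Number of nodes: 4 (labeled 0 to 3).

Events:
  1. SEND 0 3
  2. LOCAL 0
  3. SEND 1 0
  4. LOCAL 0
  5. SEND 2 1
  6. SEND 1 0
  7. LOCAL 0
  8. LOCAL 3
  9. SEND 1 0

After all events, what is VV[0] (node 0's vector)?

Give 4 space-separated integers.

Answer: 7 4 1 0

Derivation:
Initial: VV[0]=[0, 0, 0, 0]
Initial: VV[1]=[0, 0, 0, 0]
Initial: VV[2]=[0, 0, 0, 0]
Initial: VV[3]=[0, 0, 0, 0]
Event 1: SEND 0->3: VV[0][0]++ -> VV[0]=[1, 0, 0, 0], msg_vec=[1, 0, 0, 0]; VV[3]=max(VV[3],msg_vec) then VV[3][3]++ -> VV[3]=[1, 0, 0, 1]
Event 2: LOCAL 0: VV[0][0]++ -> VV[0]=[2, 0, 0, 0]
Event 3: SEND 1->0: VV[1][1]++ -> VV[1]=[0, 1, 0, 0], msg_vec=[0, 1, 0, 0]; VV[0]=max(VV[0],msg_vec) then VV[0][0]++ -> VV[0]=[3, 1, 0, 0]
Event 4: LOCAL 0: VV[0][0]++ -> VV[0]=[4, 1, 0, 0]
Event 5: SEND 2->1: VV[2][2]++ -> VV[2]=[0, 0, 1, 0], msg_vec=[0, 0, 1, 0]; VV[1]=max(VV[1],msg_vec) then VV[1][1]++ -> VV[1]=[0, 2, 1, 0]
Event 6: SEND 1->0: VV[1][1]++ -> VV[1]=[0, 3, 1, 0], msg_vec=[0, 3, 1, 0]; VV[0]=max(VV[0],msg_vec) then VV[0][0]++ -> VV[0]=[5, 3, 1, 0]
Event 7: LOCAL 0: VV[0][0]++ -> VV[0]=[6, 3, 1, 0]
Event 8: LOCAL 3: VV[3][3]++ -> VV[3]=[1, 0, 0, 2]
Event 9: SEND 1->0: VV[1][1]++ -> VV[1]=[0, 4, 1, 0], msg_vec=[0, 4, 1, 0]; VV[0]=max(VV[0],msg_vec) then VV[0][0]++ -> VV[0]=[7, 4, 1, 0]
Final vectors: VV[0]=[7, 4, 1, 0]; VV[1]=[0, 4, 1, 0]; VV[2]=[0, 0, 1, 0]; VV[3]=[1, 0, 0, 2]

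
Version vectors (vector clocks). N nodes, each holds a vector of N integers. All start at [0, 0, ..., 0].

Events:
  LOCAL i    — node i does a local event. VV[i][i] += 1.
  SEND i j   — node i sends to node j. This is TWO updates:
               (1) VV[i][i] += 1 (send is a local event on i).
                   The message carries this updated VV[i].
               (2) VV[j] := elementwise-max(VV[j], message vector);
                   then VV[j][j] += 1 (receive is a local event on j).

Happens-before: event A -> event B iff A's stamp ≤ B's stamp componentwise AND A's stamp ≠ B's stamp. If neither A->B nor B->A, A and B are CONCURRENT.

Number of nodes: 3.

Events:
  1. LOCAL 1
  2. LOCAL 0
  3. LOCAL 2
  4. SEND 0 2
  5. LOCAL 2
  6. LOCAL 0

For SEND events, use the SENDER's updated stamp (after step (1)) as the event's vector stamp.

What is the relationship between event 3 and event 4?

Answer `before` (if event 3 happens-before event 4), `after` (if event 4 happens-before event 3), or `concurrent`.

Answer: concurrent

Derivation:
Initial: VV[0]=[0, 0, 0]
Initial: VV[1]=[0, 0, 0]
Initial: VV[2]=[0, 0, 0]
Event 1: LOCAL 1: VV[1][1]++ -> VV[1]=[0, 1, 0]
Event 2: LOCAL 0: VV[0][0]++ -> VV[0]=[1, 0, 0]
Event 3: LOCAL 2: VV[2][2]++ -> VV[2]=[0, 0, 1]
Event 4: SEND 0->2: VV[0][0]++ -> VV[0]=[2, 0, 0], msg_vec=[2, 0, 0]; VV[2]=max(VV[2],msg_vec) then VV[2][2]++ -> VV[2]=[2, 0, 2]
Event 5: LOCAL 2: VV[2][2]++ -> VV[2]=[2, 0, 3]
Event 6: LOCAL 0: VV[0][0]++ -> VV[0]=[3, 0, 0]
Event 3 stamp: [0, 0, 1]
Event 4 stamp: [2, 0, 0]
[0, 0, 1] <= [2, 0, 0]? False
[2, 0, 0] <= [0, 0, 1]? False
Relation: concurrent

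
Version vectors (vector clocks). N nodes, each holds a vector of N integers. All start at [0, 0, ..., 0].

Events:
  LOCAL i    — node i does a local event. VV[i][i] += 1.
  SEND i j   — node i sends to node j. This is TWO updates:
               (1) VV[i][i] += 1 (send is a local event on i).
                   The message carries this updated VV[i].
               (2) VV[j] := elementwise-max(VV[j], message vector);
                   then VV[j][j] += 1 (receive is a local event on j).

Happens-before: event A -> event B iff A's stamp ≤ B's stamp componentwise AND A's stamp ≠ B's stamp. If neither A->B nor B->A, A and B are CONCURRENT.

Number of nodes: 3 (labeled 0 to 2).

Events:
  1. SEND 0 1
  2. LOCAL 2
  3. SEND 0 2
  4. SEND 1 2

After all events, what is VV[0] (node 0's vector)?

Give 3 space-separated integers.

Answer: 2 0 0

Derivation:
Initial: VV[0]=[0, 0, 0]
Initial: VV[1]=[0, 0, 0]
Initial: VV[2]=[0, 0, 0]
Event 1: SEND 0->1: VV[0][0]++ -> VV[0]=[1, 0, 0], msg_vec=[1, 0, 0]; VV[1]=max(VV[1],msg_vec) then VV[1][1]++ -> VV[1]=[1, 1, 0]
Event 2: LOCAL 2: VV[2][2]++ -> VV[2]=[0, 0, 1]
Event 3: SEND 0->2: VV[0][0]++ -> VV[0]=[2, 0, 0], msg_vec=[2, 0, 0]; VV[2]=max(VV[2],msg_vec) then VV[2][2]++ -> VV[2]=[2, 0, 2]
Event 4: SEND 1->2: VV[1][1]++ -> VV[1]=[1, 2, 0], msg_vec=[1, 2, 0]; VV[2]=max(VV[2],msg_vec) then VV[2][2]++ -> VV[2]=[2, 2, 3]
Final vectors: VV[0]=[2, 0, 0]; VV[1]=[1, 2, 0]; VV[2]=[2, 2, 3]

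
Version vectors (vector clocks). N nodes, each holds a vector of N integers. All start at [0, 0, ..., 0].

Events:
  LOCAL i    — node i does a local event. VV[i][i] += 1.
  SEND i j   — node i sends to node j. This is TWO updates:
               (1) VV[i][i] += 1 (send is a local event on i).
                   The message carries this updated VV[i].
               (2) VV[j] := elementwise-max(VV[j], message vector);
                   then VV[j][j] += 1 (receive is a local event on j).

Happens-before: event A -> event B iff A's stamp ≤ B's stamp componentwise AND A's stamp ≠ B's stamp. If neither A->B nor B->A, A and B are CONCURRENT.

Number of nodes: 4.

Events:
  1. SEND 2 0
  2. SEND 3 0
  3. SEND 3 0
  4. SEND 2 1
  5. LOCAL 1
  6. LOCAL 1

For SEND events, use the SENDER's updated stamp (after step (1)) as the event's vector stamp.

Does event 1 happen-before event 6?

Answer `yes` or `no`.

Initial: VV[0]=[0, 0, 0, 0]
Initial: VV[1]=[0, 0, 0, 0]
Initial: VV[2]=[0, 0, 0, 0]
Initial: VV[3]=[0, 0, 0, 0]
Event 1: SEND 2->0: VV[2][2]++ -> VV[2]=[0, 0, 1, 0], msg_vec=[0, 0, 1, 0]; VV[0]=max(VV[0],msg_vec) then VV[0][0]++ -> VV[0]=[1, 0, 1, 0]
Event 2: SEND 3->0: VV[3][3]++ -> VV[3]=[0, 0, 0, 1], msg_vec=[0, 0, 0, 1]; VV[0]=max(VV[0],msg_vec) then VV[0][0]++ -> VV[0]=[2, 0, 1, 1]
Event 3: SEND 3->0: VV[3][3]++ -> VV[3]=[0, 0, 0, 2], msg_vec=[0, 0, 0, 2]; VV[0]=max(VV[0],msg_vec) then VV[0][0]++ -> VV[0]=[3, 0, 1, 2]
Event 4: SEND 2->1: VV[2][2]++ -> VV[2]=[0, 0, 2, 0], msg_vec=[0, 0, 2, 0]; VV[1]=max(VV[1],msg_vec) then VV[1][1]++ -> VV[1]=[0, 1, 2, 0]
Event 5: LOCAL 1: VV[1][1]++ -> VV[1]=[0, 2, 2, 0]
Event 6: LOCAL 1: VV[1][1]++ -> VV[1]=[0, 3, 2, 0]
Event 1 stamp: [0, 0, 1, 0]
Event 6 stamp: [0, 3, 2, 0]
[0, 0, 1, 0] <= [0, 3, 2, 0]? True. Equal? False. Happens-before: True

Answer: yes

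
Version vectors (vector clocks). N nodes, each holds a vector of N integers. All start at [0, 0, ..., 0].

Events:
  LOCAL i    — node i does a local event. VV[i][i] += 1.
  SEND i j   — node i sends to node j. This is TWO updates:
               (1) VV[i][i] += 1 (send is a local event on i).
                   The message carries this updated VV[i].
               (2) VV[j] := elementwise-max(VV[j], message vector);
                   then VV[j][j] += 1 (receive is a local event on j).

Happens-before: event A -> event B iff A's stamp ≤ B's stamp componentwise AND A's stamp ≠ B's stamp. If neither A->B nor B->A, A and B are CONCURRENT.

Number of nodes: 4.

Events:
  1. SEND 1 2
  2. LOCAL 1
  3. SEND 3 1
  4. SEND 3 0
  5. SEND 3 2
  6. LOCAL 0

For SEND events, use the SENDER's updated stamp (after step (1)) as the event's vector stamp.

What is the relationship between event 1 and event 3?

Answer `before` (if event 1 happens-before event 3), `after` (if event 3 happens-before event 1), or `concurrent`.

Answer: concurrent

Derivation:
Initial: VV[0]=[0, 0, 0, 0]
Initial: VV[1]=[0, 0, 0, 0]
Initial: VV[2]=[0, 0, 0, 0]
Initial: VV[3]=[0, 0, 0, 0]
Event 1: SEND 1->2: VV[1][1]++ -> VV[1]=[0, 1, 0, 0], msg_vec=[0, 1, 0, 0]; VV[2]=max(VV[2],msg_vec) then VV[2][2]++ -> VV[2]=[0, 1, 1, 0]
Event 2: LOCAL 1: VV[1][1]++ -> VV[1]=[0, 2, 0, 0]
Event 3: SEND 3->1: VV[3][3]++ -> VV[3]=[0, 0, 0, 1], msg_vec=[0, 0, 0, 1]; VV[1]=max(VV[1],msg_vec) then VV[1][1]++ -> VV[1]=[0, 3, 0, 1]
Event 4: SEND 3->0: VV[3][3]++ -> VV[3]=[0, 0, 0, 2], msg_vec=[0, 0, 0, 2]; VV[0]=max(VV[0],msg_vec) then VV[0][0]++ -> VV[0]=[1, 0, 0, 2]
Event 5: SEND 3->2: VV[3][3]++ -> VV[3]=[0, 0, 0, 3], msg_vec=[0, 0, 0, 3]; VV[2]=max(VV[2],msg_vec) then VV[2][2]++ -> VV[2]=[0, 1, 2, 3]
Event 6: LOCAL 0: VV[0][0]++ -> VV[0]=[2, 0, 0, 2]
Event 1 stamp: [0, 1, 0, 0]
Event 3 stamp: [0, 0, 0, 1]
[0, 1, 0, 0] <= [0, 0, 0, 1]? False
[0, 0, 0, 1] <= [0, 1, 0, 0]? False
Relation: concurrent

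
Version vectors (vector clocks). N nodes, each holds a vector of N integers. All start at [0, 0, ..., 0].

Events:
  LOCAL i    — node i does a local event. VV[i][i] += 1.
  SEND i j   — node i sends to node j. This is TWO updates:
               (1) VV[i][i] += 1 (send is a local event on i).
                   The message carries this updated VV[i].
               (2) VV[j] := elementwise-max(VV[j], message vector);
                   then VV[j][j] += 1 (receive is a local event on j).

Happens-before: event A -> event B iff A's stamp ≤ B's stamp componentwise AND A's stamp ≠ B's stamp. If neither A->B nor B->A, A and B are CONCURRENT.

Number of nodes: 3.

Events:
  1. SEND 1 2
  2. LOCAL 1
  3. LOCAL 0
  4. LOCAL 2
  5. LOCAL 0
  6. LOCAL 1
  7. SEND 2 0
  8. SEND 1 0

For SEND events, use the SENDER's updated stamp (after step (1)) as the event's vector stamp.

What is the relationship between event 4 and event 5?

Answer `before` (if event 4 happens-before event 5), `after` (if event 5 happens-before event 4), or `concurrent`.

Answer: concurrent

Derivation:
Initial: VV[0]=[0, 0, 0]
Initial: VV[1]=[0, 0, 0]
Initial: VV[2]=[0, 0, 0]
Event 1: SEND 1->2: VV[1][1]++ -> VV[1]=[0, 1, 0], msg_vec=[0, 1, 0]; VV[2]=max(VV[2],msg_vec) then VV[2][2]++ -> VV[2]=[0, 1, 1]
Event 2: LOCAL 1: VV[1][1]++ -> VV[1]=[0, 2, 0]
Event 3: LOCAL 0: VV[0][0]++ -> VV[0]=[1, 0, 0]
Event 4: LOCAL 2: VV[2][2]++ -> VV[2]=[0, 1, 2]
Event 5: LOCAL 0: VV[0][0]++ -> VV[0]=[2, 0, 0]
Event 6: LOCAL 1: VV[1][1]++ -> VV[1]=[0, 3, 0]
Event 7: SEND 2->0: VV[2][2]++ -> VV[2]=[0, 1, 3], msg_vec=[0, 1, 3]; VV[0]=max(VV[0],msg_vec) then VV[0][0]++ -> VV[0]=[3, 1, 3]
Event 8: SEND 1->0: VV[1][1]++ -> VV[1]=[0, 4, 0], msg_vec=[0, 4, 0]; VV[0]=max(VV[0],msg_vec) then VV[0][0]++ -> VV[0]=[4, 4, 3]
Event 4 stamp: [0, 1, 2]
Event 5 stamp: [2, 0, 0]
[0, 1, 2] <= [2, 0, 0]? False
[2, 0, 0] <= [0, 1, 2]? False
Relation: concurrent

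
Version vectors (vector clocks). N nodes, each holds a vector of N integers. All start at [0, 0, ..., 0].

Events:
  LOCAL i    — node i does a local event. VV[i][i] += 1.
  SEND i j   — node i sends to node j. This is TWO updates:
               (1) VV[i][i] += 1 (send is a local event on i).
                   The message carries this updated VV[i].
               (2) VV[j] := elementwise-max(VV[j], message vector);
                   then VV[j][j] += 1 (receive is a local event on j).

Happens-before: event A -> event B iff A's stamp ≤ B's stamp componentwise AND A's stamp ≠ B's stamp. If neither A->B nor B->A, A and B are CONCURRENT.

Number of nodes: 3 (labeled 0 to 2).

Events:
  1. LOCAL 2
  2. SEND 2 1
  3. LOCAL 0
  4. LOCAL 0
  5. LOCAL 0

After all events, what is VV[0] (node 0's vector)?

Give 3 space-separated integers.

Answer: 3 0 0

Derivation:
Initial: VV[0]=[0, 0, 0]
Initial: VV[1]=[0, 0, 0]
Initial: VV[2]=[0, 0, 0]
Event 1: LOCAL 2: VV[2][2]++ -> VV[2]=[0, 0, 1]
Event 2: SEND 2->1: VV[2][2]++ -> VV[2]=[0, 0, 2], msg_vec=[0, 0, 2]; VV[1]=max(VV[1],msg_vec) then VV[1][1]++ -> VV[1]=[0, 1, 2]
Event 3: LOCAL 0: VV[0][0]++ -> VV[0]=[1, 0, 0]
Event 4: LOCAL 0: VV[0][0]++ -> VV[0]=[2, 0, 0]
Event 5: LOCAL 0: VV[0][0]++ -> VV[0]=[3, 0, 0]
Final vectors: VV[0]=[3, 0, 0]; VV[1]=[0, 1, 2]; VV[2]=[0, 0, 2]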